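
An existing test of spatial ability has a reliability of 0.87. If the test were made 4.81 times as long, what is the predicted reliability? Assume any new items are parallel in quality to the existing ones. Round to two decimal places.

Spearman-Brown: r_new = n·r / (1 + (n − 1)·r)
r_new = 4.81·0.87 / [1 + (4.81 − 1)·0.87]
r_new = 4.1847 / 4.3147 ≈ 0.9699

0.97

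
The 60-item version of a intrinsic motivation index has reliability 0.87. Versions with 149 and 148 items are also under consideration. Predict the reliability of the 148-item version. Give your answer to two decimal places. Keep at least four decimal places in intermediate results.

The 149-item form is not needed; work directly from the 60-item form with n = 148/60 = 2.4667.
r_{148} = n·r / (1 + (n − 1)·r) = 2.1460 / 2.2760 ≈ 0.9429

0.94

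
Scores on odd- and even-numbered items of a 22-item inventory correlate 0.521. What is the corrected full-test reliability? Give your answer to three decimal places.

r_full = 2r_hh / (1 + r_hh) = 2 × 0.521 / (1 + 0.521)
r_full = 1.0420 / 1.5210 ≈ 0.6851

0.685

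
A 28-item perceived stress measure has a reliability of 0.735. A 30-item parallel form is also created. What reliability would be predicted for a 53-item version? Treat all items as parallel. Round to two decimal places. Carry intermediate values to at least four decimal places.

0.84

Only the ratio of lengths matters: n = 53/28 = 1.8929
r_{53} = n·r / (1 + (n − 1)·r) = 1.3913 / 1.6563 ≈ 0.8400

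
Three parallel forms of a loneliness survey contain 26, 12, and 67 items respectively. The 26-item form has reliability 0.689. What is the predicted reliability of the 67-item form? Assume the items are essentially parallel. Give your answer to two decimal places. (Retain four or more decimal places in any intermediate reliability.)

The 12-item form is not needed; work directly from the 26-item form with n = 67/26 = 2.5769.
r_{67} = n·r / (1 + (n − 1)·r) = 1.7755 / 2.0865 ≈ 0.8509

0.85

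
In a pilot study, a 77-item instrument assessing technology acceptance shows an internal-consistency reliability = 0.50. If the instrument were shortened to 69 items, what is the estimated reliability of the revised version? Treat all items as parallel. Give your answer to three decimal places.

0.473

n = 69/77 = 0.8961
r_new = (0.8961 × 0.50) / (1 + (0.8961 − 1) × 0.50)
     = 0.4481 / 0.9481 = 0.4726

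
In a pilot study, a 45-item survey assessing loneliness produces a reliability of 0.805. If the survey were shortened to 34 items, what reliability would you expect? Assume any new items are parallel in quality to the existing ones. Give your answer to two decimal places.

The new length is 34/45 = 0.7556 times the old.
r_new = (0.7556 × 0.805) / (1 + (0.7556 − 1) × 0.805)
r_new = 0.6083 / 0.8033 ≈ 0.7573

0.76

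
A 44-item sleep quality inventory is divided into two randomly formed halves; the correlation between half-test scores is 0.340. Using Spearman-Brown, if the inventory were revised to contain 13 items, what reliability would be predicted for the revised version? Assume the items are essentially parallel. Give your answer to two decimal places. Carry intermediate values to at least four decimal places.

0.23

Spearman-Brown correction (n = 2): r_full = 2·0.340/(1 + 0.340) = 0.5075
Length factor from 44 to 13 items: n = 13/44 = 0.2955
r_new = n·r_full / (1 + (n − 1)·r_full) = 0.1500 / 0.6425 ≈ 0.2335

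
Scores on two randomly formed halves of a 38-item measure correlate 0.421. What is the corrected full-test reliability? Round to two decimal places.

0.59

Apply the Spearman-Brown correction with n = 2:
r_full = 2(0.421) / (1 + 0.421)
       = 0.8420 / 1.4210 = 0.5925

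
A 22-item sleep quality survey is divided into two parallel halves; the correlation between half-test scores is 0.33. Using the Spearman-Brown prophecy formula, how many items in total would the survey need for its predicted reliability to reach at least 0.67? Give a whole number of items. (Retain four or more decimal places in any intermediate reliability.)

46

Corrected full-test reliability: r_full = 2 × 0.33 / (1 + 0.33) ≈ 0.4962
Solve Spearman-Brown for n: n = 0.67(1 − 0.4962) / [0.4962(1 − 0.67)] = 2.0614
Items = 2.0614 × 22 ≈ 45.35 → 46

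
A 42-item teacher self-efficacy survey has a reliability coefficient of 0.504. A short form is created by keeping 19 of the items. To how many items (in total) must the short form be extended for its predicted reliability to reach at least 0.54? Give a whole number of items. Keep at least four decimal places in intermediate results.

49

Short-form reliability: n = 19/42 = 0.4524; r_19 = n·r/(1+(n−1)r) ≈ 0.3149
Length factor from the short form to reach 0.54: n' = 0.54(1 − 0.3149) / [0.3149(1 − 0.54)] ≈ 2.5540
Items = 2.5540 × 19 ≈ 48.53 → 49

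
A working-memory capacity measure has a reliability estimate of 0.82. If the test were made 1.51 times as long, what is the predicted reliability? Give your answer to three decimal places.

Spearman-Brown: r_new = n·r / (1 + (n − 1)·r)
r_new = 1.51·0.82 / [1 + (1.51 − 1)·0.82]
     = 1.2382 / 1.4182 = 0.8731

0.873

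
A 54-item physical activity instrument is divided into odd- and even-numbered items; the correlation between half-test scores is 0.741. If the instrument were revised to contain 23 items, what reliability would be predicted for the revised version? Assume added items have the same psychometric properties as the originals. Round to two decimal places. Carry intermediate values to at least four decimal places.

0.71

First correct the split-half correlation to full-test reliability: r_full = 2 × 0.741 / (1 + 0.741) ≈ 0.8512
Length factor from 54 to 23 items: n = 23/54 = 0.4259
r_new = n·r_full / (1 + (n − 1)·r_full) = 0.3625 / 0.5113 ≈ 0.7090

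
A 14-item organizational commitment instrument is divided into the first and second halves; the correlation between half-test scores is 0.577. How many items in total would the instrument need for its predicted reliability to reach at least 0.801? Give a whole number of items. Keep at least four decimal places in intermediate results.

Corrected full-test reliability: r_full = 2 × 0.577 / (1 + 0.577) ≈ 0.7318
n = r_tgt(1 − r_full) / [r_full(1 − r_tgt)] = 0.801 × 0.2682 / (0.7318 × 0.199) ≈ 1.4752
Items = 1.4752 × 14 ≈ 20.65 → 21

21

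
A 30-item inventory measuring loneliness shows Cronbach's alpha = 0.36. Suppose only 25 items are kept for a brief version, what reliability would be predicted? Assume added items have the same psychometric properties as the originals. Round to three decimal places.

0.319

The new length is 25/30 = 0.8333 times the old.
r_new = 0.8333·0.36 / [1 + (0.8333 − 1)·0.36]
r_new = 0.3000 / 0.9400 ≈ 0.3191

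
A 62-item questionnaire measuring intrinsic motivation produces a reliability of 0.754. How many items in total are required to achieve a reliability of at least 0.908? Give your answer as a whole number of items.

Invert Spearman-Brown to solve for n:
n = r*(1 − r) / [ r (1 − r*) ]
n = [0.908 × 0.246] / [0.754 × 0.092]
n = 0.223368 / 0.069368 ≈ 3.2200
Items needed = n × 62 = 3.2200 × 62 ≈ 199.64 → round up to 200

200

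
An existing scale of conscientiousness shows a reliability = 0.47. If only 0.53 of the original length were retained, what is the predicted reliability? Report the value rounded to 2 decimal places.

0.32

r_new = 0.53·0.47 / [1 + (0.53 − 1)·0.47]
r_new = 0.2491 / 0.7791 ≈ 0.3197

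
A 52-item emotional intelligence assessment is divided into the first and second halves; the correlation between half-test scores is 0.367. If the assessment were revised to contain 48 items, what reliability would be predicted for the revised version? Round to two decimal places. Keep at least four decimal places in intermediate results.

First correct the split-half correlation to full-test reliability: r_full = 2 × 0.367 / (1 + 0.367) ≈ 0.5369
Length factor from 52 to 48 items: n = 48/52 = 0.9231
r_new = n·r_full / (1 + (n − 1)·r_full) = 0.4956 / 0.9587 ≈ 0.5170

0.52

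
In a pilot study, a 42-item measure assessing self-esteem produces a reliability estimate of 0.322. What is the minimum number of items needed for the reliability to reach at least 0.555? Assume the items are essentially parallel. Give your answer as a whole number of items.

n = 0.555(1 − 0.322) / [0.322(1 − 0.555)]
n = 0.376290 / 0.143290 ≈ 2.6261
So the test needs 2.6261 × 42 ≈ 110.30 items; rounding up, 111.

111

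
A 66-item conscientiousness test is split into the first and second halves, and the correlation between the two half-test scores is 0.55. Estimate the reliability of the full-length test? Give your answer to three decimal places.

0.710

The full test is twice the length of either half (n = 2).
r_full = 2(0.55) / (1 + 0.55)
       = 1.1000 / 1.5500 = 0.7097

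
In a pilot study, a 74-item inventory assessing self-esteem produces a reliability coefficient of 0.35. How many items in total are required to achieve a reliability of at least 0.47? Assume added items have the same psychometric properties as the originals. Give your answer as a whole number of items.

122

n = 0.47 × (1 − 0.35) / [ 0.35 × (1 − 0.47) ]
  = 0.3055 / 0.1855 = 1.6469
1.6469 × 74 = 121.87 → 122 items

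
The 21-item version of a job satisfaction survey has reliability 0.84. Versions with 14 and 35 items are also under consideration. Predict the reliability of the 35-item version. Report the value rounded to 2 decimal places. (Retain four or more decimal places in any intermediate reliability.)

Only the ratio of lengths matters: n = 35/21 = 1.6667
r_{35} = n·r / (1 + (n − 1)·r) = 1.4000 / 1.5600 ≈ 0.8974

0.90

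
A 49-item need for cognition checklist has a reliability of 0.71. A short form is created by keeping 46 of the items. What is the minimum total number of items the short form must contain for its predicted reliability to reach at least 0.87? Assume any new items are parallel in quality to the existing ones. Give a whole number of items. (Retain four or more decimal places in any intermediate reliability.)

134

Short-form reliability: n = 46/49 = 0.9388; r_46 = n·r/(1+(n−1)r) ≈ 0.6968
Length factor from the short form to reach 0.87: n' = 0.87(1 − 0.6968) / [0.6968(1 − 0.87)] ≈ 2.9120
Items = 2.9120 × 46 ≈ 133.95 → 134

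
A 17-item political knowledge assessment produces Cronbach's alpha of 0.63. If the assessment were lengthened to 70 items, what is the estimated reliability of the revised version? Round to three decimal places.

Length ratio n = 70/17 = 4.1176
r_new = (4.1176 × 0.63) / (1 + (4.1176 − 1) × 0.63)
     = 2.5941 / 2.9641 = 0.8752

0.875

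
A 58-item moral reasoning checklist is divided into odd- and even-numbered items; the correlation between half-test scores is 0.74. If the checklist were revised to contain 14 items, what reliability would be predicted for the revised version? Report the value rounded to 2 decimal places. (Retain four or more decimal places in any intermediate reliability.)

0.58

Spearman-Brown correction (n = 2): r_full = 2·0.74/(1 + 0.74) = 0.8506
Length factor from 58 to 14 items: n = 14/58 = 0.2414
r_new = n·r_full / (1 + (n − 1)·r_full) = 0.2053 / 0.3547 ≈ 0.5788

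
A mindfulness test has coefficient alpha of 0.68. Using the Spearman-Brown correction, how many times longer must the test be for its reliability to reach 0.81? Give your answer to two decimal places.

Invert Spearman-Brown to solve for n:
n = r_target (1 − r_old) / [ r_old (1 − r_target) ]
n = 0.81(1 − 0.68) / [0.68(1 − 0.81)]
  = 0.2592 / 0.1292 = 2.0062

2.01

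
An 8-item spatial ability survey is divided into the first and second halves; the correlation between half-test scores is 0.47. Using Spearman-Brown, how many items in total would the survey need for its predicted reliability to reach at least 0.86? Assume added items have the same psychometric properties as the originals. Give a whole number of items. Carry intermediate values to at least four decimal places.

28

Corrected full-test reliability: r_full = 2 × 0.47 / (1 + 0.47) ≈ 0.6395
n = r_tgt(1 − r_full) / [r_full(1 − r_tgt)] = 0.86 × 0.3605 / (0.6395 × 0.14) ≈ 3.4629
Items = 3.4629 × 8 ≈ 27.70 → 28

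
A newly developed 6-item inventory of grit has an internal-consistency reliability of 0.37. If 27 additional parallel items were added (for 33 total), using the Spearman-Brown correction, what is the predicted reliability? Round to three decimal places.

0.764

The new length is 33/6 = 5.5 times the old.
r_new = 5.5·0.37 / [1 + (5.5 − 1)·0.37]
r_new = 2.0350 / 2.6650 ≈ 0.7636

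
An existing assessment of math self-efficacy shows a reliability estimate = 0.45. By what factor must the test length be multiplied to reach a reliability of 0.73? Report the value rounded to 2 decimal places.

3.30

Spearman-Brown solved for the length factor n:
n = r*(1 − r) / [ r (1 − r*) ]
n = 0.73 × (1 − 0.45) / [ 0.45 × (1 − 0.73) ]
n = 0.4015 / 0.1215 ≈ 3.3045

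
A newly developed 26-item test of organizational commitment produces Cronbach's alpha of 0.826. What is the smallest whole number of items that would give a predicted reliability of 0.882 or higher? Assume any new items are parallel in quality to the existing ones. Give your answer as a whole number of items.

n = [0.882 × 0.174] / [0.826 × 0.118]
  = 0.153468 / 0.097468 = 1.5745
So the test needs 1.5745 × 26 ≈ 40.94 items; rounding up, 41.

41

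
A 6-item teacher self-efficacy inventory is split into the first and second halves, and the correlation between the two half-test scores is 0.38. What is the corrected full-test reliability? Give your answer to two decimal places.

0.55

Apply the Spearman-Brown correction with n = 2:
r_full = 2r_hh / (1 + r_hh) = 2 × 0.38 / (1 + 0.38)
       = 0.7600 / 1.3800 = 0.5507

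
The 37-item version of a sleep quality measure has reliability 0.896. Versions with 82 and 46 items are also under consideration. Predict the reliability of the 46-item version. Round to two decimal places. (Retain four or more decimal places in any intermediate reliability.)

Only the ratio of lengths matters: n = 46/37 = 1.2432
r_{46} = n·r / (1 + (n − 1)·r) = 1.1139 / 1.2179 ≈ 0.9146

0.91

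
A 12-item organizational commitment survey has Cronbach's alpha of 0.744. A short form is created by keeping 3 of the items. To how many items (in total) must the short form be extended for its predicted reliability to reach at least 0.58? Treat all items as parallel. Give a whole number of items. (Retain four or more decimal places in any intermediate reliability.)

6

First, r for the 3-item form: n = 3/12 = 0.2500, so r_3 = 0.2500·0.744/(1 + (0.2500 − 1)·0.744) = 0.4208
Length factor from the short form to reach 0.58: n' = 0.58(1 − 0.4208) / [0.4208(1 − 0.58)] ≈ 1.9008
Items = 1.9008 × 3 ≈ 5.70 → 6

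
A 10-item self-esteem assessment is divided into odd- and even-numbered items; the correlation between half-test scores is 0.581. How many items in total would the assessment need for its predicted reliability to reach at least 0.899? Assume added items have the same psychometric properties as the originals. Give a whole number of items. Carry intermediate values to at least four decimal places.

r_full = 2(0.581)/(1 + 0.581) = 0.7350
Solve Spearman-Brown for n: n = 0.899(1 − 0.7350) / [0.7350(1 − 0.899)] = 3.2092
Items = 3.2092 × 10 ≈ 32.09 → 33

33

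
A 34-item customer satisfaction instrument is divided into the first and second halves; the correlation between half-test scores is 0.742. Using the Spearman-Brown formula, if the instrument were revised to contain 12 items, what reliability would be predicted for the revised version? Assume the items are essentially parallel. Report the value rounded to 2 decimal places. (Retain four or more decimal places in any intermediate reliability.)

0.67

Spearman-Brown correction (n = 2): r_full = 2·0.742/(1 + 0.742) = 0.8519
Then adjust to 12 items: n = 12/34 = 0.3529
r_new = n·r_full / (1 + (n − 1)·r_full) = 0.3006 / 0.4487 ≈ 0.6699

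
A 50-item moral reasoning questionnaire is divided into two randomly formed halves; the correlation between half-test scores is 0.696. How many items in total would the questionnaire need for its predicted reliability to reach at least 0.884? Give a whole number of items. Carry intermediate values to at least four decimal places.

Corrected full-test reliability: r_full = 2 × 0.696 / (1 + 0.696) ≈ 0.8208
n = r_tgt(1 − r_full) / [r_full(1 − r_tgt)] = 0.884 × 0.1792 / (0.8208 × 0.116) ≈ 1.6638
Items = 1.6638 × 50 ≈ 83.19 → 84

84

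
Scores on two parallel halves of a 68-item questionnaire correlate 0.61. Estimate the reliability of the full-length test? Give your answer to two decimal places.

Each half is half the length of the full test, so the full test is n = 2 times a half.
r_full = 2r_hh / (1 + r_hh) = 2 × 0.61 / (1 + 0.61)
r_full = 1.2200 / 1.6100 ≈ 0.7578

0.76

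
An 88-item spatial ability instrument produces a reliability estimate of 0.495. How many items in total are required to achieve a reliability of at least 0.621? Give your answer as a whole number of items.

Spearman-Brown solved for the length factor n:
n = r_target (1 − r_old) / [ r_old (1 − r_target) ]
n = 0.621(1 − 0.495) / [0.495(1 − 0.621)]
n = 0.313605 / 0.187605 ≈ 1.6716
1.6716 × 88 = 147.10 → 148 items

148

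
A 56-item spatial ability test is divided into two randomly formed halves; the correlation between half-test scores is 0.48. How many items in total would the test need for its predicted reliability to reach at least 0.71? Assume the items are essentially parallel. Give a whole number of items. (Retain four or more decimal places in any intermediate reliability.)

Corrected full-test reliability: r_full = 2 × 0.48 / (1 + 0.48) ≈ 0.6486
n = r_tgt(1 − r_full) / [r_full(1 − r_tgt)] = 0.71 × 0.3514 / (0.6486 × 0.29) ≈ 1.3264
Required items = 1.3264 × 56 = 74.28, so 75 items.

75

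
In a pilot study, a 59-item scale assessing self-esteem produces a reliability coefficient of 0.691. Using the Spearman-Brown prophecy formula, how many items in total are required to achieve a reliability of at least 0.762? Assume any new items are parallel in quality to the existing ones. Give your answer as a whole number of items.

85

n = 0.762(1 − 0.691) / [0.691(1 − 0.762)]
n = 0.235458 / 0.164458 ≈ 1.4317
Items needed = n × 59 = 1.4317 × 59 ≈ 84.47 → round up to 85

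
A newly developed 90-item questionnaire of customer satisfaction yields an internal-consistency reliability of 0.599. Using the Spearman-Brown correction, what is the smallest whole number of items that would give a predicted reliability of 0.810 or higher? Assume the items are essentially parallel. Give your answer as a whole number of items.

257

n = [0.810 × 0.401] / [0.599 × 0.190]
  = 0.324810 / 0.113810 = 2.8540
2.8540 × 90 = 256.86 → 257 items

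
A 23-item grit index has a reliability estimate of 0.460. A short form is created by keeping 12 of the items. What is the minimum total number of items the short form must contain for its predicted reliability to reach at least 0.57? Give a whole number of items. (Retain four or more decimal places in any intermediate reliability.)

Short-form reliability: n = 12/23 = 0.5217; r_12 = n·r/(1+(n−1)r) ≈ 0.3077
Then solve for n' with r_old = 0.3077, r_target = 0.57: n' = 0.57(1 − 0.3077)/[0.3077(1 − 0.57)] = 2.9825
Items = 2.9825 × 12 ≈ 35.79 → 36

36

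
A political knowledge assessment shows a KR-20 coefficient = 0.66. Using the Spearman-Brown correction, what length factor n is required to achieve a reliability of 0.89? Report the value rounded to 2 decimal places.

4.17

Invert Spearman-Brown to solve for n:
n = r*(1 − r) / [ r (1 − r*) ]
n = [0.89 × 0.34] / [0.66 × 0.11]
  = 0.3026 / 0.0726 = 4.1680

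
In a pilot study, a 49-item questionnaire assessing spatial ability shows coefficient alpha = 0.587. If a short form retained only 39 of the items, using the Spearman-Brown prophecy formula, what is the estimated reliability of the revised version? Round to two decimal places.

n = 39/49 = 0.7959
Spearman-Brown: r_new = n·r / (1 + (n − 1)·r)
r_new = (0.7959 × 0.587) / (1 + (0.7959 − 1) × 0.587)
r_new = 0.4672 / 0.8802 ≈ 0.5308

0.53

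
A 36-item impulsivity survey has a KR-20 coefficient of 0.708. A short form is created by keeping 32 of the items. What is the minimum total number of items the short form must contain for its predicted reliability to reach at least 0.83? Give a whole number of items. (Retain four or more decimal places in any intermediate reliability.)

First, r for the 32-item form: n = 32/36 = 0.8889, so r_32 = 0.8889·0.708/(1 + (0.8889 − 1)·0.708) = 0.6831
Length factor from the short form to reach 0.83: n' = 0.83(1 − 0.6831) / [0.6831(1 − 0.83)] ≈ 2.2650
Items = 2.2650 × 32 ≈ 72.48 → 73

73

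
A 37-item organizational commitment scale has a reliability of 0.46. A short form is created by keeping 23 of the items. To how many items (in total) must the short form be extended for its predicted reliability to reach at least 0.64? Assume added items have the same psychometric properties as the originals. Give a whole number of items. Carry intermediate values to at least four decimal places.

Short-form reliability: n = 23/37 = 0.6216; r_23 = n·r/(1+(n−1)r) ≈ 0.3462
Then solve for n' with r_old = 0.3462, r_target = 0.64: n' = 0.64(1 − 0.3462)/[0.3462(1 − 0.64)] = 3.3573
Items = 3.3573 × 23 ≈ 77.22 → 78

78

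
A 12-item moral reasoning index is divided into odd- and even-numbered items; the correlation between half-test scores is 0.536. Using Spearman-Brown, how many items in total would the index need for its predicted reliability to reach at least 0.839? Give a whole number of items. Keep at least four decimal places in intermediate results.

Corrected full-test reliability: r_full = 2 × 0.536 / (1 + 0.536) ≈ 0.6979
n = r_tgt(1 − r_full) / [r_full(1 − r_tgt)] = 0.839 × 0.3021 / (0.6979 × 0.161) ≈ 2.2558
Items = 2.2558 × 12 ≈ 27.07 → 28

28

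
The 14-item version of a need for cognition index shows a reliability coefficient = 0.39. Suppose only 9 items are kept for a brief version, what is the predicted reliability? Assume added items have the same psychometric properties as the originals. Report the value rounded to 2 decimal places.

Length ratio n = 9/14 = 0.6429
r_new = 0.6429·0.39 / [1 + (0.6429 − 1)·0.39]
     = 0.2507 / 0.8607 = 0.2913

0.29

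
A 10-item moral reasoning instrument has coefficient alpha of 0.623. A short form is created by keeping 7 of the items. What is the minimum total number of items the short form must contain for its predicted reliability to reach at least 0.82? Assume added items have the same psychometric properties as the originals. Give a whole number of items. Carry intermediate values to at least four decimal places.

Short-form reliability: n = 7/10 = 0.7000; r_7 = n·r/(1+(n−1)r) ≈ 0.5363
Length factor from the short form to reach 0.82: n' = 0.82(1 − 0.5363) / [0.5363(1 − 0.82)] ≈ 3.9389
Items = 3.9389 × 7 ≈ 27.57 → 28

28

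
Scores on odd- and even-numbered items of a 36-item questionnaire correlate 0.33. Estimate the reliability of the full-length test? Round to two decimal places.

The full test is twice the length of either half (n = 2).
r_full = 2(0.33) / (1 + 0.33)
       = 0.6600 / 1.3300 = 0.4962

0.50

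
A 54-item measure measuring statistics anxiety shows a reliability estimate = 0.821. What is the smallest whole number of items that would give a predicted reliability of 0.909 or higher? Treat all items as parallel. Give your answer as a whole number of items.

n = [0.909 × 0.179] / [0.821 × 0.091]
n = 0.162711 / 0.074711 ≈ 2.1779
Items needed = n × 54 = 2.1779 × 54 ≈ 117.61 → round up to 118

118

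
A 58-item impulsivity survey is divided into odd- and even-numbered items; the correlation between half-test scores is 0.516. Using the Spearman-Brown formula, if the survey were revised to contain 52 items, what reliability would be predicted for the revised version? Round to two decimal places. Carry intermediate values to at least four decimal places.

Full-test reliability from the split-half r: r_full = 2(0.516)/(1 + 0.516) = 0.6807
Length factor from 58 to 52 items: n = 52/58 = 0.8966
r_new = n·r_full / (1 + (n − 1)·r_full) = 0.6103 / 0.9296 ≈ 0.6565

0.66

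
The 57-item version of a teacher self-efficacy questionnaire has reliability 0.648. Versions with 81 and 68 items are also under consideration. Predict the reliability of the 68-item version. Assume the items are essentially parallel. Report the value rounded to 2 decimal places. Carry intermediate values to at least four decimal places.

0.69

Only the ratio of lengths matters: n = 68/57 = 1.1930
r_{68} = n·r / (1 + (n − 1)·r) = 0.7731 / 1.1251 ≈ 0.6871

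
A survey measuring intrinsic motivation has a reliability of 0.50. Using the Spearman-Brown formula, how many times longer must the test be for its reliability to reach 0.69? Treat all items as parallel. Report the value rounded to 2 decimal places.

Rearranging the Spearman-Brown formula for n,
n = r*(1 − r) / [ r (1 − r*) ]
n = 0.69(1 − 0.50) / [0.50(1 − 0.69)]
n = 0.3450 / 0.1550 ≈ 2.2258

2.23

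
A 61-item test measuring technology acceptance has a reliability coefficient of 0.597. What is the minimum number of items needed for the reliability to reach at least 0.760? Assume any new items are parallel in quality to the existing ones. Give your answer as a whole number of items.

n = [0.760 × 0.403] / [0.597 × 0.240]
  = 0.306280 / 0.143280 = 2.1376
2.1376 × 61 = 130.39 → 131 items

131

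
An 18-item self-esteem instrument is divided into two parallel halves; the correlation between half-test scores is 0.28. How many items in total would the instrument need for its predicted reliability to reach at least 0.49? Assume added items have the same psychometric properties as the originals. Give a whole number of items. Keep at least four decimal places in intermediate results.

23

Corrected full-test reliability: r_full = 2 × 0.28 / (1 + 0.28) ≈ 0.4375
Solve Spearman-Brown for n: n = 0.49(1 − 0.4375) / [0.4375(1 − 0.49)] = 1.2353
Required items = 1.2353 × 18 = 22.24, so 23 items.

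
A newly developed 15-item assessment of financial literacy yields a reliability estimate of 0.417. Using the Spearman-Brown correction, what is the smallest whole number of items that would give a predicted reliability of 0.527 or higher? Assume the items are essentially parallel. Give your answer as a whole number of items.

24

Invert Spearman-Brown to solve for n:
n = r_target (1 − r_old) / [ r_old (1 − r_target) ]
n = 0.527 × (1 − 0.417) / [ 0.417 × (1 − 0.527) ]
n = 0.307241 / 0.197241 ≈ 1.5577
So the test needs 1.5577 × 15 ≈ 23.37 items; rounding up, 24.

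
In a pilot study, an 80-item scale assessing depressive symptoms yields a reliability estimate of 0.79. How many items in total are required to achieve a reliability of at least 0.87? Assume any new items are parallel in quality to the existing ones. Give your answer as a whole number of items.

143

Invert Spearman-Brown to solve for n:
n = r_target (1 − r_old) / [ r_old (1 − r_target) ]
n = 0.87(1 − 0.79) / [0.79(1 − 0.87)]
  = 0.1827 / 0.1027 = 1.7790
1.7790 × 80 = 142.32 → 143 items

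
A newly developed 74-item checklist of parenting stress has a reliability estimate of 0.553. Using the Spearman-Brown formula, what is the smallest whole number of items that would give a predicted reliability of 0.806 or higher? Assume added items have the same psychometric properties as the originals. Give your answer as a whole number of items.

Spearman-Brown solved for the length factor n:
n = r_target (1 − r_old) / [ r_old (1 − r_target) ]
n = 0.806(1 − 0.553) / [0.553(1 − 0.806)]
n = 0.360282 / 0.107282 ≈ 3.3583
Items needed = n × 74 = 3.3583 × 74 ≈ 248.51 → round up to 249

249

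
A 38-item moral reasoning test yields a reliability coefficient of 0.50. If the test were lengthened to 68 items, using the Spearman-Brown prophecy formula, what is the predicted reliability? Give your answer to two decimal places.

0.64

n = 68/38 = 1.7895
Spearman-Brown: r_new = n·r / (1 + (n − 1)·r)
r_new = 1.7895·0.50 / [1 + (1.7895 − 1)·0.50]
     = 0.8948 / 1.3948 = 0.6415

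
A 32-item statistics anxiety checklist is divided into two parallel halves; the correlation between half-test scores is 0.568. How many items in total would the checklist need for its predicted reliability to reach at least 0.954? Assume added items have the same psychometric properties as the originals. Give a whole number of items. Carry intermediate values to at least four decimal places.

r_full = 2(0.568)/(1 + 0.568) = 0.7245
Solve Spearman-Brown for n: n = 0.954(1 − 0.7245) / [0.7245(1 − 0.954)] = 7.8863
Items = 7.8863 × 32 ≈ 252.36 → 253

253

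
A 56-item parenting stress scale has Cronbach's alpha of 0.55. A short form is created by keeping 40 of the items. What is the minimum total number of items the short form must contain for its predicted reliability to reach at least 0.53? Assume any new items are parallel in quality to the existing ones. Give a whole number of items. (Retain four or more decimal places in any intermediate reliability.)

52

First, r for the 40-item form: n = 40/56 = 0.7143, so r_40 = 0.7143·0.55/(1 + (0.7143 − 1)·0.55) = 0.4661
Then solve for n' with r_old = 0.4661, r_target = 0.53: n' = 0.53(1 − 0.4661)/[0.4661(1 − 0.53)] = 1.2917
Total items = 1.2917 × 40 = 51.67, rounded up to 52.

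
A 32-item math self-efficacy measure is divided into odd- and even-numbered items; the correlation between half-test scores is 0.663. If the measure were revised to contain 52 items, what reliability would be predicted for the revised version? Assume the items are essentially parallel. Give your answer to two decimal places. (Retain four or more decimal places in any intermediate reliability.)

Full-test reliability from the split-half r: r_full = 2(0.663)/(1 + 0.663) = 0.7974
Then adjust to 52 items: n = 52/32 = 1.6250
r_new = n·r_full / (1 + (n − 1)·r_full) = 1.2958 / 1.4984 ≈ 0.8648

0.86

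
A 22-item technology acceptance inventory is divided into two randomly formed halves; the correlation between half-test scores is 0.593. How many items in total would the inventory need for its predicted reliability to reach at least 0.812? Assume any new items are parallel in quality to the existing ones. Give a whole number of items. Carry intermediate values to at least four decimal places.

Corrected full-test reliability: r_full = 2 × 0.593 / (1 + 0.593) ≈ 0.7445
Solve Spearman-Brown for n: n = 0.812(1 − 0.7445) / [0.7445(1 − 0.812)] = 1.4823
Required items = 1.4823 × 22 = 32.61, so 33 items.

33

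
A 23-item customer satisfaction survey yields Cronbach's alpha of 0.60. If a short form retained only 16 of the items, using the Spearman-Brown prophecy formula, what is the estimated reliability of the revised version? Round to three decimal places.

Length ratio n = 16/23 = 0.6957
r_new = 0.6957·0.60 / [1 + (0.6957 − 1)·0.60]
r_new = 0.4174 / 0.8174 ≈ 0.5106

0.511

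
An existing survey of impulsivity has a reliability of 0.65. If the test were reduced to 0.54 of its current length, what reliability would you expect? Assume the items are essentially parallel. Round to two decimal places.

0.50

r_new = (0.54 × 0.65) / (1 + (0.54 − 1) × 0.65)
     = 0.3510 / 0.7010 = 0.5007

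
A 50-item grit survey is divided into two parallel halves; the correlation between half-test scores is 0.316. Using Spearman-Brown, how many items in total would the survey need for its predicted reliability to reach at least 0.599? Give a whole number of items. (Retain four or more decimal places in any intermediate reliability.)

81

r_full = 2(0.316)/(1 + 0.316) = 0.4802
n = r_tgt(1 − r_full) / [r_full(1 − r_tgt)] = 0.599 × 0.5198 / (0.4802 × 0.401) ≈ 1.6169
Items = 1.6169 × 50 ≈ 80.84 → 81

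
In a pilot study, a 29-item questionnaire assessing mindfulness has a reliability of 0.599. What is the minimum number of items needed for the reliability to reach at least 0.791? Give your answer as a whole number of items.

n = [0.791 × 0.401] / [0.599 × 0.209]
n = 0.317191 / 0.125191 ≈ 2.5337
So the test needs 2.5337 × 29 ≈ 73.48 items; rounding up, 74.

74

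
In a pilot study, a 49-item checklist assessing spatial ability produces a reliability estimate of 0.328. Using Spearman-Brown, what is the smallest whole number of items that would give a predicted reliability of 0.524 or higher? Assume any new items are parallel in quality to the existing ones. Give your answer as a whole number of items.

Rearranging the Spearman-Brown formula for n,
n = r_target (1 − r_old) / [ r_old (1 − r_target) ]
n = 0.524 × (1 − 0.328) / [ 0.328 × (1 − 0.524) ]
n = 0.352128 / 0.156128 ≈ 2.2554
Items needed = n × 49 = 2.2554 × 49 ≈ 110.51 → round up to 111

111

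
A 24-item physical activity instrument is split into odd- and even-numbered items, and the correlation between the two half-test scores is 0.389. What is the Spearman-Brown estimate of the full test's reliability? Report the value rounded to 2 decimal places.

0.56

r_full = 2r_hh / (1 + r_hh) = 2 × 0.389 / (1 + 0.389)
       = 0.7780 / 1.3890 = 0.5601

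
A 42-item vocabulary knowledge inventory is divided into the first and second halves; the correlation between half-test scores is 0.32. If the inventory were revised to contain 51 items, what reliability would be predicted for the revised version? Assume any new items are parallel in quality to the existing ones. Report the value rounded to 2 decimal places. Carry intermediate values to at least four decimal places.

First correct the split-half correlation to full-test reliability: r_full = 2 × 0.32 / (1 + 0.32) ≈ 0.4848
Length factor from 42 to 51 items: n = 51/42 = 1.2143
r_new = n·r_full / (1 + (n − 1)·r_full) = 0.5887 / 1.1039 ≈ 0.5333

0.53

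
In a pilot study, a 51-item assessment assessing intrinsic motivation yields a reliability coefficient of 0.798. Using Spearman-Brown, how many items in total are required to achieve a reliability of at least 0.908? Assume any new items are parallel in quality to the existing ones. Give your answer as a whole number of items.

n = 0.908 × (1 − 0.798) / [ 0.798 × (1 − 0.908) ]
n = 0.183416 / 0.073416 ≈ 2.4983
2.4983 × 51 = 127.41 → 128 items

128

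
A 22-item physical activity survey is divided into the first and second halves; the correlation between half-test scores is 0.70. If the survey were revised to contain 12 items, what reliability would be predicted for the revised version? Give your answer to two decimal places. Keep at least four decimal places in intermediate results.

First correct the split-half correlation to full-test reliability: r_full = 2 × 0.70 / (1 + 0.70) ≈ 0.8235
Then adjust to 12 items: n = 12/22 = 0.5455
r_new = n·r_full / (1 + (n − 1)·r_full) = 0.4492 / 0.6257 ≈ 0.7179

0.72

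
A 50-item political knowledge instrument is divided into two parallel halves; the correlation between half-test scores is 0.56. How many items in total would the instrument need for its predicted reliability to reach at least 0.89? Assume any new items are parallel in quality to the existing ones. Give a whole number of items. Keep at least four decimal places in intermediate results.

159

Corrected full-test reliability: r_full = 2 × 0.56 / (1 + 0.56) ≈ 0.7179
Solve Spearman-Brown for n: n = 0.89(1 − 0.7179) / [0.7179(1 − 0.89)] = 3.1793
Items = 3.1793 × 50 ≈ 158.97 → 159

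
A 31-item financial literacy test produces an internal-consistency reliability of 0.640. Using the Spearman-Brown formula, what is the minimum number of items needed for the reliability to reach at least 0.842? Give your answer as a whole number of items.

93

n = 0.842(1 − 0.640) / [0.640(1 − 0.842)]
  = 0.303120 / 0.101120 = 2.9976
2.9976 × 31 = 92.93 → 93 items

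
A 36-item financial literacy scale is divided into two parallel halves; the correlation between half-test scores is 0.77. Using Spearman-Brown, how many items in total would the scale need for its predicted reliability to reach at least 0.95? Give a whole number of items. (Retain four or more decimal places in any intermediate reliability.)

103

Corrected full-test reliability: r_full = 2 × 0.77 / (1 + 0.77) ≈ 0.8701
Solve Spearman-Brown for n: n = 0.95(1 − 0.8701) / [0.8701(1 − 0.95)] = 2.8366
Items = 2.8366 × 36 ≈ 102.12 → 103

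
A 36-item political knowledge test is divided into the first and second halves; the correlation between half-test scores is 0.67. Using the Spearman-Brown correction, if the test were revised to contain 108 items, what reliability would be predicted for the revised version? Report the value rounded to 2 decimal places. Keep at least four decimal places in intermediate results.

0.92

Spearman-Brown correction (n = 2): r_full = 2·0.67/(1 + 0.67) = 0.8024
Length factor from 36 to 108 items: n = 108/36 = 3.0000
r_new = n·r_full / (1 + (n − 1)·r_full) = 2.4072 / 2.6048 ≈ 0.9241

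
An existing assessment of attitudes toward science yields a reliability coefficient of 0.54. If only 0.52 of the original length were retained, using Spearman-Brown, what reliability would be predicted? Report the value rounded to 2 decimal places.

Spearman-Brown: r_new = n·r / (1 + (n − 1)·r)
r_new = 0.52·0.54 / [1 + (0.52 − 1)·0.54]
r_new = 0.2808 / 0.7408 ≈ 0.3790

0.38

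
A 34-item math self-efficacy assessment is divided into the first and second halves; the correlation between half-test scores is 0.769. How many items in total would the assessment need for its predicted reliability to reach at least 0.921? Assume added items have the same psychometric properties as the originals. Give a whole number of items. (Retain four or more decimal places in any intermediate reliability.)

60

Corrected full-test reliability: r_full = 2 × 0.769 / (1 + 0.769) ≈ 0.8694
Solve Spearman-Brown for n: n = 0.921(1 − 0.8694) / [0.8694(1 − 0.921)] = 1.7513
Required items = 1.7513 × 34 = 59.54, so 60 items.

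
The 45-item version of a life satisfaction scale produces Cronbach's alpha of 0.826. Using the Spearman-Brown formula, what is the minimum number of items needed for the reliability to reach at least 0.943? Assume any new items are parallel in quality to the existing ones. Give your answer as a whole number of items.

157

n = [0.943 × 0.174] / [0.826 × 0.057]
  = 0.164082 / 0.047082 = 3.4850
Items needed = n × 45 = 3.4850 × 45 ≈ 156.82 → round up to 157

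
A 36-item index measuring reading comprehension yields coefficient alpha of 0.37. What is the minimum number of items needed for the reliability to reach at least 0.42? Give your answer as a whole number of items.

n = 0.42 × (1 − 0.37) / [ 0.37 × (1 − 0.42) ]
n = 0.2646 / 0.2146 ≈ 1.2330
So the test needs 1.2330 × 36 ≈ 44.39 items; rounding up, 45.

45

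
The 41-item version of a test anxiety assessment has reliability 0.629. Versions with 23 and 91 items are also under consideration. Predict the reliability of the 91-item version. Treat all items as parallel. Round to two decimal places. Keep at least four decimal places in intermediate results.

0.79

Only the ratio of lengths matters: n = 91/41 = 2.2195
r_{91} = n·r / (1 + (n − 1)·r) = 1.3961 / 1.7671 ≈ 0.7901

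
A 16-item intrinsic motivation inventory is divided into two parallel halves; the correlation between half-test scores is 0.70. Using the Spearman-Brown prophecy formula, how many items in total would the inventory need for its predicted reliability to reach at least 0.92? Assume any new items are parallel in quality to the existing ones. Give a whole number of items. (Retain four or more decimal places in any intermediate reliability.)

r_full = 2(0.70)/(1 + 0.70) = 0.8235
n = r_tgt(1 − r_full) / [r_full(1 − r_tgt)] = 0.92 × 0.1765 / (0.8235 × 0.08) ≈ 2.4648
Required items = 2.4648 × 16 = 39.44, so 40 items.

40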